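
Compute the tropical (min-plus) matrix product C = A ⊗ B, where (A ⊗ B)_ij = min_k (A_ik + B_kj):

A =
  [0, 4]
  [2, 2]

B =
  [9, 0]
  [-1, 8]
A ⊗ B =
  [3, 0]
  [1, 2]

Apply the min-plus product entry-by-entry:
  C[0][0] = min over k of (A[0][0] + B[0][0] = 0 + 9 = 9, A[0][1] + B[1][0] = 4 + -1 = 3) = 3 (attained at k = 1)
  C[0][1] = min over k of (A[0][0] + B[0][1] = 0 + 0 = 0, A[0][1] + B[1][1] = 4 + 8 = 12) = 0 (attained at k = 0)
  C[1][0] = min over k of (A[1][0] + B[0][0] = 2 + 9 = 11, A[1][1] + B[1][0] = 2 + -1 = 1) = 1 (attained at k = 1)
  C[1][1] = min over k of (A[1][0] + B[0][1] = 2 + 0 = 2, A[1][1] + B[1][1] = 2 + 8 = 10) = 2 (attained at k = 0)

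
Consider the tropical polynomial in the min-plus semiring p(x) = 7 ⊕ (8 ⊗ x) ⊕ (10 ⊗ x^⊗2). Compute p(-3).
p(-3) = 4

A tropical monomial a ⊗ x^⊗i evaluates to a + i · x. Evaluating each term at x = -3:
  Term 0 contributes 7 + 0 · -3 = 7
  Term 1 contributes 8 + 1 · -3 = 5
  Term 2 contributes 10 + 2 · -3 = 4
p(-3) = ⊕ of these = min[7, 5, 4] = 4.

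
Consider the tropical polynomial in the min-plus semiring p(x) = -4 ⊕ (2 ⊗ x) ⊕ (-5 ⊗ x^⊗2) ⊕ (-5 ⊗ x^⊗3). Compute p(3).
p(3) = -4

A tropical monomial a ⊗ x^⊗i evaluates to a + i · x. Evaluating each term at x = 3:
  Term 0 contributes -4 + 0 · 3 = -4
  Term 1 contributes 2 + 1 · 3 = 5
  Term 2 contributes -5 + 2 · 3 = 1
  Term 3 contributes -5 + 3 · 3 = 4
p(3) = ⊕ of these = min[-4, 5, 1, 4] = -4.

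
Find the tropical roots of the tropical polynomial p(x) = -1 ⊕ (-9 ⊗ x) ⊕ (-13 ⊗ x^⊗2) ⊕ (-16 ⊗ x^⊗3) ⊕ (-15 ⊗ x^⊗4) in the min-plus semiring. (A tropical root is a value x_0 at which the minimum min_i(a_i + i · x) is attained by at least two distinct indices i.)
Roots: {-1, 3, 4, 8}

Each tropical root is a break point of the lower envelope of the lines y = a_i + i · x (there are 5 lines, with slopes 0, 1, ..., 4). Only the lines that attain the minimum somewhere contribute to roots; other lines are dominated. Here the surviving (envelope) indices are i = 4, i = 3, i = 2, i = 1, i = 0.
Intersections between consecutive envelope lines give the roots: for adjacent envelope indices i < j the intersection is x = (a_i − a_j) / (j − i). Reading off the sorted break points: {-1, 3, 4, 8}.
Verification: at each break x_0, at least two indices attain the minimum of min_i(a_i + i · x_0).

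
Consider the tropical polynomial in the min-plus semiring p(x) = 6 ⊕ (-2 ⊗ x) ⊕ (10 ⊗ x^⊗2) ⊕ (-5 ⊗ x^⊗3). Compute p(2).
p(2) = 0

A tropical monomial a ⊗ x^⊗i evaluates to a + i · x. Evaluating each term at x = 2:
  Term 0 contributes 6 + 0 · 2 = 6
  Term 1 contributes -2 + 1 · 2 = 0
  Term 2 contributes 10 + 2 · 2 = 14
  Term 3 contributes -5 + 3 · 2 = 1
p(2) = ⊕ of these = min[6, 0, 14, 1] = 0.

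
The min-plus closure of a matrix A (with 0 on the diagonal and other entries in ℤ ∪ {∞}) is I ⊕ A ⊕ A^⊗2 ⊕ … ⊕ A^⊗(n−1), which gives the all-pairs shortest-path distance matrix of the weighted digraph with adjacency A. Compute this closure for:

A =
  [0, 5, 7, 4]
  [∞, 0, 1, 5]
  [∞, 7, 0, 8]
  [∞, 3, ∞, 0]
Closure =
  [0, 5, 6, 4]
  [∞, 0, 1, 5]
  [∞, 7, 0, 8]
  [∞, 3, 4, 0]

This is the Floyd-Warshall all-pairs shortest-path computation. For each intermediate vertex k = 0, 1, …, 3, update dist[i][j] ← min(dist[i][j], dist[i][k] + dist[k][j]). The final matrix gives, for each (i, j), the minimum total weight of any directed path from i to j (possibly empty when i = j).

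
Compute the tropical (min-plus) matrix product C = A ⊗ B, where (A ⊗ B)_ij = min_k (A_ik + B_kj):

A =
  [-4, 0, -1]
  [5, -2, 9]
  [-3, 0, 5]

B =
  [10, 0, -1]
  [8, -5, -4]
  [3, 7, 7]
A ⊗ B =
  [2, -5, -5]
  [6, -7, -6]
  [7, -5, -4]

Apply the min-plus product entry-by-entry:
  C[0][0] = min over k of (A[0][0] + B[0][0] = -4 + 10 = 6, A[0][1] + B[1][0] = 0 + 8 = 8, A[0][2] + B[2][0] = -1 + 3 = 2) = 2 (attained at k = 2)
  C[0][1] = min over k of (A[0][0] + B[0][1] = -4 + 0 = -4, A[0][1] + B[1][1] = 0 + -5 = -5, A[0][2] + B[2][1] = -1 + 7 = 6) = -5 (attained at k = 1)
  C[0][2] = min over k of (A[0][0] + B[0][2] = -4 + -1 = -5, A[0][1] + B[1][2] = 0 + -4 = -4, A[0][2] + B[2][2] = -1 + 7 = 6) = -5 (attained at k = 0)
  C[1][0] = min over k of (A[1][0] + B[0][0] = 5 + 10 = 15, A[1][1] + B[1][0] = -2 + 8 = 6, A[1][2] + B[2][0] = 9 + 3 = 12) = 6 (attained at k = 1)
  C[1][1] = min over k of (A[1][0] + B[0][1] = 5 + 0 = 5, A[1][1] + B[1][1] = -2 + -5 = -7, A[1][2] + B[2][1] = 9 + 7 = 16) = -7 (attained at k = 1)
  C[1][2] = min over k of (A[1][0] + B[0][2] = 5 + -1 = 4, A[1][1] + B[1][2] = -2 + -4 = -6, A[1][2] + B[2][2] = 9 + 7 = 16) = -6 (attained at k = 1)
  C[2][0] = min over k of (A[2][0] + B[0][0] = -3 + 10 = 7, A[2][1] + B[1][0] = 0 + 8 = 8, A[2][2] + B[2][0] = 5 + 3 = 8) = 7 (attained at k = 0)
  C[2][1] = min over k of (A[2][0] + B[0][1] = -3 + 0 = -3, A[2][1] + B[1][1] = 0 + -5 = -5, A[2][2] + B[2][1] = 5 + 7 = 12) = -5 (attained at k = 1)
  C[2][2] = min over k of (A[2][0] + B[0][2] = -3 + -1 = -4, A[2][1] + B[1][2] = 0 + -4 = -4, A[2][2] + B[2][2] = 5 + 7 = 12) = -4 (attained at k = 0)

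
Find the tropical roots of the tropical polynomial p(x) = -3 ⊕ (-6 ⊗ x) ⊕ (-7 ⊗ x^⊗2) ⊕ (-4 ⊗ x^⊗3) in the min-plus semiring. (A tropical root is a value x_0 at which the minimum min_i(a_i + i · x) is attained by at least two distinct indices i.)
Roots: {-3, 1, 3}

Each tropical root is a break point of the lower envelope of the lines y = a_i + i · x (there are 4 lines, with slopes 0, 1, ..., 3). Only the lines that attain the minimum somewhere contribute to roots; other lines are dominated. Here the surviving (envelope) indices are i = 3, i = 2, i = 1, i = 0.
Intersections between consecutive envelope lines give the roots: for adjacent envelope indices i < j the intersection is x = (a_i − a_j) / (j − i). Reading off the sorted break points: {-3, 1, 3}.
Verification: at each break x_0, at least two indices attain the minimum of min_i(a_i + i · x_0).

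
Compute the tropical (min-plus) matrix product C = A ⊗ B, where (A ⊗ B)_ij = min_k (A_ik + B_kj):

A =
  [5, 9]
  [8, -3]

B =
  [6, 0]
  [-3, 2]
A ⊗ B =
  [6, 5]
  [-6, -1]

Apply the min-plus product entry-by-entry:
  C[0][0] = min over k of (A[0][0] + B[0][0] = 5 + 6 = 11, A[0][1] + B[1][0] = 9 + -3 = 6) = 6 (attained at k = 1)
  C[0][1] = min over k of (A[0][0] + B[0][1] = 5 + 0 = 5, A[0][1] + B[1][1] = 9 + 2 = 11) = 5 (attained at k = 0)
  C[1][0] = min over k of (A[1][0] + B[0][0] = 8 + 6 = 14, A[1][1] + B[1][0] = -3 + -3 = -6) = -6 (attained at k = 1)
  C[1][1] = min over k of (A[1][0] + B[0][1] = 8 + 0 = 8, A[1][1] + B[1][1] = -3 + 2 = -1) = -1 (attained at k = 1)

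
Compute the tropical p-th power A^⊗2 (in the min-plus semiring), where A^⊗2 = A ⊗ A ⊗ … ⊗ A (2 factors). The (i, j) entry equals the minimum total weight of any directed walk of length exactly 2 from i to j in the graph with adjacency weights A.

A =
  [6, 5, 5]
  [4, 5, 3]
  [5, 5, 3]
A^⊗2 =
  [9, 10, 8]
  [8, 8, 6]
  [8, 8, 6]

Each entry (A^⊗2)_ij equals the minimum over all length-2 walks i = v_0 → v_1 → … → v_2 = j of Σ_t A[v_t][v_{t+1}]. For example, for (i, j) = (0, 2) we minimise over 3 possible intermediate vertex sequences; the minimum is 8, attained along the walk 0 → 1 → 2.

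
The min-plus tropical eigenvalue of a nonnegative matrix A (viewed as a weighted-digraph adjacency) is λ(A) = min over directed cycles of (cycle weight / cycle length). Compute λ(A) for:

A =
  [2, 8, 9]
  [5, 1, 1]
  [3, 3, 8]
λ(A) = 1

Enumerate directed cycles and compute their means (weight / length). Sample:
  cycle 0 → 0: weight = 2, length = 1, mean = 2/1 ≈ 2.000
  cycle 1 → 1: weight = 1, length = 1, mean = 1/1 ≈ 1.000
  cycle 2 → 2: weight = 8, length = 1, mean = 8/1 ≈ 8.000
  cycle 0 → 1 → 0: weight = 13, length = 2, mean = 13/2 ≈ 6.500
  cycle 0 → 2 → 0: weight = 12, length = 2, mean = 12/2 ≈ 6.000
  cycle 1 → 0 → 1: weight = 13, length = 2, mean = 13/2 ≈ 6.500
Minimum mean = 1.000, attained e.g. along the cycle 1 → 1 with weight 1 and length 1. So λ(A) = 1/1 = 1.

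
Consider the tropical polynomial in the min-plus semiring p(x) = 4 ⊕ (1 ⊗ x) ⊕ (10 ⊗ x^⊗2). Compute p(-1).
p(-1) = 0

A tropical monomial a ⊗ x^⊗i evaluates to a + i · x. Evaluating each term at x = -1:
  Term 0 contributes 4 + 0 · -1 = 4
  Term 1 contributes 1 + 1 · -1 = 0
  Term 2 contributes 10 + 2 · -1 = 8
p(-1) = ⊕ of these = min[4, 0, 8] = 0.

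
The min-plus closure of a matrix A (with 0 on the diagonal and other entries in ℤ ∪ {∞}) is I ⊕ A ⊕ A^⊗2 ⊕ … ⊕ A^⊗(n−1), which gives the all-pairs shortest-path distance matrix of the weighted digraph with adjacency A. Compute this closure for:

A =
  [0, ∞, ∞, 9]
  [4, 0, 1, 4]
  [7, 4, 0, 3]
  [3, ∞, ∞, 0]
Closure =
  [0, ∞, ∞, 9]
  [4, 0, 1, 4]
  [6, 4, 0, 3]
  [3, ∞, ∞, 0]

This is the Floyd-Warshall all-pairs shortest-path computation. For each intermediate vertex k = 0, 1, …, 3, update dist[i][j] ← min(dist[i][j], dist[i][k] + dist[k][j]). The final matrix gives, for each (i, j), the minimum total weight of any directed path from i to j (possibly empty when i = j).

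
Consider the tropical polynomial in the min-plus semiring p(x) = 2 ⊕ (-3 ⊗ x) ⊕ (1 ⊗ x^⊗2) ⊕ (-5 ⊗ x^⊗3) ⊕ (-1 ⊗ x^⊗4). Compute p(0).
p(0) = -5

A tropical monomial a ⊗ x^⊗i evaluates to a + i · x. Evaluating each term at x = 0:
  Term 0 contributes 2 + 0 · 0 = 2
  Term 1 contributes -3 + 1 · 0 = -3
  Term 2 contributes 1 + 2 · 0 = 1
  Term 3 contributes -5 + 3 · 0 = -5
  Term 4 contributes -1 + 4 · 0 = -1
p(0) = ⊕ of these = min[2, -3, 1, -5, -1] = -5.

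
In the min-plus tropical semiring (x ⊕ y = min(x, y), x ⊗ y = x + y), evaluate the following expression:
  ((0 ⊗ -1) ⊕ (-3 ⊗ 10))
((0 ⊗ -1) ⊕ (-3 ⊗ 10)) = -1

Expand innermost to outermost. Recall ⊕ takes the minimum of its arguments and ⊗ takes their sum. Working out the expression ((0 ⊗ -1) ⊕ (-3 ⊗ 10)) gives -1.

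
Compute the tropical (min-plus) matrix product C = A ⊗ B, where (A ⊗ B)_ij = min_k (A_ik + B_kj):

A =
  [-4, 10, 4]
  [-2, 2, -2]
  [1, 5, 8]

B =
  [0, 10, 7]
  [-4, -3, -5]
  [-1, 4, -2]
A ⊗ B =
  [-4, 6, 2]
  [-3, -1, -4]
  [1, 2, 0]

Apply the min-plus product entry-by-entry:
  C[0][0] = min over k of (A[0][0] + B[0][0] = -4 + 0 = -4, A[0][1] + B[1][0] = 10 + -4 = 6, A[0][2] + B[2][0] = 4 + -1 = 3) = -4 (attained at k = 0)
  C[0][1] = min over k of (A[0][0] + B[0][1] = -4 + 10 = 6, A[0][1] + B[1][1] = 10 + -3 = 7, A[0][2] + B[2][1] = 4 + 4 = 8) = 6 (attained at k = 0)
  C[0][2] = min over k of (A[0][0] + B[0][2] = -4 + 7 = 3, A[0][1] + B[1][2] = 10 + -5 = 5, A[0][2] + B[2][2] = 4 + -2 = 2) = 2 (attained at k = 2)
  C[1][0] = min over k of (A[1][0] + B[0][0] = -2 + 0 = -2, A[1][1] + B[1][0] = 2 + -4 = -2, A[1][2] + B[2][0] = -2 + -1 = -3) = -3 (attained at k = 2)
  C[1][1] = min over k of (A[1][0] + B[0][1] = -2 + 10 = 8, A[1][1] + B[1][1] = 2 + -3 = -1, A[1][2] + B[2][1] = -2 + 4 = 2) = -1 (attained at k = 1)
  C[1][2] = min over k of (A[1][0] + B[0][2] = -2 + 7 = 5, A[1][1] + B[1][2] = 2 + -5 = -3, A[1][2] + B[2][2] = -2 + -2 = -4) = -4 (attained at k = 2)
  C[2][0] = min over k of (A[2][0] + B[0][0] = 1 + 0 = 1, A[2][1] + B[1][0] = 5 + -4 = 1, A[2][2] + B[2][0] = 8 + -1 = 7) = 1 (attained at k = 0)
  C[2][1] = min over k of (A[2][0] + B[0][1] = 1 + 10 = 11, A[2][1] + B[1][1] = 5 + -3 = 2, A[2][2] + B[2][1] = 8 + 4 = 12) = 2 (attained at k = 1)
  C[2][2] = min over k of (A[2][0] + B[0][2] = 1 + 7 = 8, A[2][1] + B[1][2] = 5 + -5 = 0, A[2][2] + B[2][2] = 8 + -2 = 6) = 0 (attained at k = 1)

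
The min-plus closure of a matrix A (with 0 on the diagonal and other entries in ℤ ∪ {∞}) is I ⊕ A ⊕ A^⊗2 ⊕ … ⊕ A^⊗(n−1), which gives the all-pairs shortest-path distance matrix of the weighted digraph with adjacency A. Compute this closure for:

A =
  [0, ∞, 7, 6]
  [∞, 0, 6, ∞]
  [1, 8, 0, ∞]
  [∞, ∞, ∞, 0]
Closure =
  [0, 15, 7, 6]
  [7, 0, 6, 13]
  [1, 8, 0, 7]
  [∞, ∞, ∞, 0]

This is the Floyd-Warshall all-pairs shortest-path computation. For each intermediate vertex k = 0, 1, …, 3, update dist[i][j] ← min(dist[i][j], dist[i][k] + dist[k][j]). The final matrix gives, for each (i, j), the minimum total weight of any directed path from i to j (possibly empty when i = j).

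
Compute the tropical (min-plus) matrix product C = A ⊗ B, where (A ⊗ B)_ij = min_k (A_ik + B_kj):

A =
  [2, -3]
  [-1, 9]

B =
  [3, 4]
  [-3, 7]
A ⊗ B =
  [-6, 4]
  [2, 3]

Apply the min-plus product entry-by-entry:
  C[0][0] = min over k of (A[0][0] + B[0][0] = 2 + 3 = 5, A[0][1] + B[1][0] = -3 + -3 = -6) = -6 (attained at k = 1)
  C[0][1] = min over k of (A[0][0] + B[0][1] = 2 + 4 = 6, A[0][1] + B[1][1] = -3 + 7 = 4) = 4 (attained at k = 1)
  C[1][0] = min over k of (A[1][0] + B[0][0] = -1 + 3 = 2, A[1][1] + B[1][0] = 9 + -3 = 6) = 2 (attained at k = 0)
  C[1][1] = min over k of (A[1][0] + B[0][1] = -1 + 4 = 3, A[1][1] + B[1][1] = 9 + 7 = 16) = 3 (attained at k = 0)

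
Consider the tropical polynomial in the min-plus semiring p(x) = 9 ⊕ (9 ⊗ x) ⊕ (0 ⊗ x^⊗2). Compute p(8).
p(8) = 9

A tropical monomial a ⊗ x^⊗i evaluates to a + i · x. Evaluating each term at x = 8:
  Term 0 contributes 9 + 0 · 8 = 9
  Term 1 contributes 9 + 1 · 8 = 17
  Term 2 contributes 0 + 2 · 8 = 16
p(8) = ⊕ of these = min[9, 17, 16] = 9.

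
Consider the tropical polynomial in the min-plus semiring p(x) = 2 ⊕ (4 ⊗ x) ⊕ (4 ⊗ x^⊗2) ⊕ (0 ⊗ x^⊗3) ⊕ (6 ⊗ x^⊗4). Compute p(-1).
p(-1) = -3

A tropical monomial a ⊗ x^⊗i evaluates to a + i · x. Evaluating each term at x = -1:
  Term 0 contributes 2 + 0 · -1 = 2
  Term 1 contributes 4 + 1 · -1 = 3
  Term 2 contributes 4 + 2 · -1 = 2
  Term 3 contributes 0 + 3 · -1 = -3
  Term 4 contributes 6 + 4 · -1 = 2
p(-1) = ⊕ of these = min[2, 3, 2, -3, 2] = -3.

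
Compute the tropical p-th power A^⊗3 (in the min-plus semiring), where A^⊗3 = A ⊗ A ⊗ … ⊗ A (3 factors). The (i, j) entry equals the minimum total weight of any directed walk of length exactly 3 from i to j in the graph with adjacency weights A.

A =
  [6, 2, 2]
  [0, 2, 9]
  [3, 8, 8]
A^⊗3 =
  [4, 4, 4]
  [2, 4, 4]
  [5, 7, 10]

Each entry (A^⊗3)_ij equals the minimum over all length-3 walks i = v_0 → v_1 → … → v_3 = j of Σ_t A[v_t][v_{t+1}]. For example, for (i, j) = (0, 2) we minimise over 9 possible intermediate vertex sequences; the minimum is 4, attained along the walk 0 → 1 → 0 → 2.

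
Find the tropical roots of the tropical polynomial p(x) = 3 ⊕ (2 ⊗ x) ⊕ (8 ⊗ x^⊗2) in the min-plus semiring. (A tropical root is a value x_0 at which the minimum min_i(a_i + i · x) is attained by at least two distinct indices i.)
Roots: {-6, 1}

Each tropical root is a break point of the lower envelope of the lines y = a_i + i · x (there are 3 lines, with slopes 0, 1, ..., 2). Only the lines that attain the minimum somewhere contribute to roots; other lines are dominated. Here the surviving (envelope) indices are i = 2, i = 1, i = 0.
Intersections between consecutive envelope lines give the roots: for adjacent envelope indices i < j the intersection is x = (a_i − a_j) / (j − i). Reading off the sorted break points: {-6, 1}.
Verification: at each break x_0, at least two indices attain the minimum of min_i(a_i + i · x_0).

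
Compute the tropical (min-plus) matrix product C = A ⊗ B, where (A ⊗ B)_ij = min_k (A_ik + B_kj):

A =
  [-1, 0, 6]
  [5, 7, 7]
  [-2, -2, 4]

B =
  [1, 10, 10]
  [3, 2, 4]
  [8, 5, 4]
A ⊗ B =
  [0, 2, 4]
  [6, 9, 11]
  [-1, 0, 2]

Apply the min-plus product entry-by-entry:
  C[0][0] = min over k of (A[0][0] + B[0][0] = -1 + 1 = 0, A[0][1] + B[1][0] = 0 + 3 = 3, A[0][2] + B[2][0] = 6 + 8 = 14) = 0 (attained at k = 0)
  C[0][1] = min over k of (A[0][0] + B[0][1] = -1 + 10 = 9, A[0][1] + B[1][1] = 0 + 2 = 2, A[0][2] + B[2][1] = 6 + 5 = 11) = 2 (attained at k = 1)
  C[0][2] = min over k of (A[0][0] + B[0][2] = -1 + 10 = 9, A[0][1] + B[1][2] = 0 + 4 = 4, A[0][2] + B[2][2] = 6 + 4 = 10) = 4 (attained at k = 1)
  C[1][0] = min over k of (A[1][0] + B[0][0] = 5 + 1 = 6, A[1][1] + B[1][0] = 7 + 3 = 10, A[1][2] + B[2][0] = 7 + 8 = 15) = 6 (attained at k = 0)
  C[1][1] = min over k of (A[1][0] + B[0][1] = 5 + 10 = 15, A[1][1] + B[1][1] = 7 + 2 = 9, A[1][2] + B[2][1] = 7 + 5 = 12) = 9 (attained at k = 1)
  C[1][2] = min over k of (A[1][0] + B[0][2] = 5 + 10 = 15, A[1][1] + B[1][2] = 7 + 4 = 11, A[1][2] + B[2][2] = 7 + 4 = 11) = 11 (attained at k = 1)
  C[2][0] = min over k of (A[2][0] + B[0][0] = -2 + 1 = -1, A[2][1] + B[1][0] = -2 + 3 = 1, A[2][2] + B[2][0] = 4 + 8 = 12) = -1 (attained at k = 0)
  C[2][1] = min over k of (A[2][0] + B[0][1] = -2 + 10 = 8, A[2][1] + B[1][1] = -2 + 2 = 0, A[2][2] + B[2][1] = 4 + 5 = 9) = 0 (attained at k = 1)
  C[2][2] = min over k of (A[2][0] + B[0][2] = -2 + 10 = 8, A[2][1] + B[1][2] = -2 + 4 = 2, A[2][2] + B[2][2] = 4 + 4 = 8) = 2 (attained at k = 1)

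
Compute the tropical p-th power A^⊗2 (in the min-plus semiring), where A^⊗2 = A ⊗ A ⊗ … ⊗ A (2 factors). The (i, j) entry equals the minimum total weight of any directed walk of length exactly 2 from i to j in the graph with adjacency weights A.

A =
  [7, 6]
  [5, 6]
A^⊗2 =
  [11, 12]
  [11, 11]

Each entry (A^⊗2)_ij equals the minimum over all length-2 walks i = v_0 → v_1 → … → v_2 = j of Σ_t A[v_t][v_{t+1}]. For example, for (i, j) = (0, 1) we minimise over 2 possible intermediate vertex sequences; the minimum is 12, attained along the walk 0 → 1 → 1.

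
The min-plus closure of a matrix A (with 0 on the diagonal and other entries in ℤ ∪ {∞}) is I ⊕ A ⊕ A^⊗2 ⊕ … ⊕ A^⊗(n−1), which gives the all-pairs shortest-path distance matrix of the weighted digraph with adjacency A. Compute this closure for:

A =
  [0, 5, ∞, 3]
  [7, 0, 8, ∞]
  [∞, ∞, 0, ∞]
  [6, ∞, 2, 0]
Closure =
  [0, 5, 5, 3]
  [7, 0, 8, 10]
  [∞, ∞, 0, ∞]
  [6, 11, 2, 0]

This is the Floyd-Warshall all-pairs shortest-path computation. For each intermediate vertex k = 0, 1, …, 3, update dist[i][j] ← min(dist[i][j], dist[i][k] + dist[k][j]). The final matrix gives, for each (i, j), the minimum total weight of any directed path from i to j (possibly empty when i = j).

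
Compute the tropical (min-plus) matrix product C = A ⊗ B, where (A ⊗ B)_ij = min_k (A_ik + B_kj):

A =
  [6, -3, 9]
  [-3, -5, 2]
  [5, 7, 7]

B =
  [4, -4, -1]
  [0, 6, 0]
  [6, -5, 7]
A ⊗ B =
  [-3, 2, -3]
  [-5, -7, -5]
  [7, 1, 4]

Apply the min-plus product entry-by-entry:
  C[0][0] = min over k of (A[0][0] + B[0][0] = 6 + 4 = 10, A[0][1] + B[1][0] = -3 + 0 = -3, A[0][2] + B[2][0] = 9 + 6 = 15) = -3 (attained at k = 1)
  C[0][1] = min over k of (A[0][0] + B[0][1] = 6 + -4 = 2, A[0][1] + B[1][1] = -3 + 6 = 3, A[0][2] + B[2][1] = 9 + -5 = 4) = 2 (attained at k = 0)
  C[0][2] = min over k of (A[0][0] + B[0][2] = 6 + -1 = 5, A[0][1] + B[1][2] = -3 + 0 = -3, A[0][2] + B[2][2] = 9 + 7 = 16) = -3 (attained at k = 1)
  C[1][0] = min over k of (A[1][0] + B[0][0] = -3 + 4 = 1, A[1][1] + B[1][0] = -5 + 0 = -5, A[1][2] + B[2][0] = 2 + 6 = 8) = -5 (attained at k = 1)
  C[1][1] = min over k of (A[1][0] + B[0][1] = -3 + -4 = -7, A[1][1] + B[1][1] = -5 + 6 = 1, A[1][2] + B[2][1] = 2 + -5 = -3) = -7 (attained at k = 0)
  C[1][2] = min over k of (A[1][0] + B[0][2] = -3 + -1 = -4, A[1][1] + B[1][2] = -5 + 0 = -5, A[1][2] + B[2][2] = 2 + 7 = 9) = -5 (attained at k = 1)
  C[2][0] = min over k of (A[2][0] + B[0][0] = 5 + 4 = 9, A[2][1] + B[1][0] = 7 + 0 = 7, A[2][2] + B[2][0] = 7 + 6 = 13) = 7 (attained at k = 1)
  C[2][1] = min over k of (A[2][0] + B[0][1] = 5 + -4 = 1, A[2][1] + B[1][1] = 7 + 6 = 13, A[2][2] + B[2][1] = 7 + -5 = 2) = 1 (attained at k = 0)
  C[2][2] = min over k of (A[2][0] + B[0][2] = 5 + -1 = 4, A[2][1] + B[1][2] = 7 + 0 = 7, A[2][2] + B[2][2] = 7 + 7 = 14) = 4 (attained at k = 0)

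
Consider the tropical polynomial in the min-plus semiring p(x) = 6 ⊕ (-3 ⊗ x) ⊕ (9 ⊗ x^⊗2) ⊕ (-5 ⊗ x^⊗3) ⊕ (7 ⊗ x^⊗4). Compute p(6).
p(6) = 3

A tropical monomial a ⊗ x^⊗i evaluates to a + i · x. Evaluating each term at x = 6:
  Term 0 contributes 6 + 0 · 6 = 6
  Term 1 contributes -3 + 1 · 6 = 3
  Term 2 contributes 9 + 2 · 6 = 21
  Term 3 contributes -5 + 3 · 6 = 13
  Term 4 contributes 7 + 4 · 6 = 31
p(6) = ⊕ of these = min[6, 3, 21, 13, 31] = 3.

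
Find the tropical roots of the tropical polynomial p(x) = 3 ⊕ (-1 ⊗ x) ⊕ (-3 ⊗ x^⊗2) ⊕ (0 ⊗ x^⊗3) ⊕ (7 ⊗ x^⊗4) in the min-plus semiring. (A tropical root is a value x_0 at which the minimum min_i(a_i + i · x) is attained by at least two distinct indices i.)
Roots: {-7, -3, 2, 4}

Each tropical root is a break point of the lower envelope of the lines y = a_i + i · x (there are 5 lines, with slopes 0, 1, ..., 4). Only the lines that attain the minimum somewhere contribute to roots; other lines are dominated. Here the surviving (envelope) indices are i = 4, i = 3, i = 2, i = 1, i = 0.
Intersections between consecutive envelope lines give the roots: for adjacent envelope indices i < j the intersection is x = (a_i − a_j) / (j − i). Reading off the sorted break points: {-7, -3, 2, 4}.
Verification: at each break x_0, at least two indices attain the minimum of min_i(a_i + i · x_0).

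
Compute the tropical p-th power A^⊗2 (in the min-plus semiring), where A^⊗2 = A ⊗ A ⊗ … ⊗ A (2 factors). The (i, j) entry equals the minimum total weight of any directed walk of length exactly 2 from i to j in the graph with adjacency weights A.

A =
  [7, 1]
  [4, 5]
A^⊗2 =
  [5, 6]
  [9, 5]

Each entry (A^⊗2)_ij equals the minimum over all length-2 walks i = v_0 → v_1 → … → v_2 = j of Σ_t A[v_t][v_{t+1}]. For example, for (i, j) = (0, 1) we minimise over 2 possible intermediate vertex sequences; the minimum is 6, attained along the walk 0 → 1 → 1.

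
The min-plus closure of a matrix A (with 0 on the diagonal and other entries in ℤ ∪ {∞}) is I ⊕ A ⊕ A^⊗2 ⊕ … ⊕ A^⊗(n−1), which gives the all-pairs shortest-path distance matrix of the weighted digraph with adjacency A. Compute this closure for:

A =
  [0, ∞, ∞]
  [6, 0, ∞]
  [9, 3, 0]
Closure =
  [0, ∞, ∞]
  [6, 0, ∞]
  [9, 3, 0]

This is the Floyd-Warshall all-pairs shortest-path computation. For each intermediate vertex k = 0, 1, …, 2, update dist[i][j] ← min(dist[i][j], dist[i][k] + dist[k][j]). The final matrix gives, for each (i, j), the minimum total weight of any directed path from i to j (possibly empty when i = j).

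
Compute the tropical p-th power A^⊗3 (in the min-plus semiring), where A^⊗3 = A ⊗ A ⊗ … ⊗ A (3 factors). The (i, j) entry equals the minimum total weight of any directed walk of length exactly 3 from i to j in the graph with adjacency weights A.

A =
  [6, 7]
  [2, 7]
A^⊗3 =
  [15, 16]
  [11, 15]

Each entry (A^⊗3)_ij equals the minimum over all length-3 walks i = v_0 → v_1 → … → v_3 = j of Σ_t A[v_t][v_{t+1}]. For example, for (i, j) = (0, 1) we minimise over 4 possible intermediate vertex sequences; the minimum is 16, attained along the walk 0 → 1 → 0 → 1.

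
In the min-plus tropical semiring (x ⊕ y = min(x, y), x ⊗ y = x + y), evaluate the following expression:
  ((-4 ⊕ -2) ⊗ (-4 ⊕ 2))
((-4 ⊕ -2) ⊗ (-4 ⊕ 2)) = -8

Expand innermost to outermost. Recall ⊕ takes the minimum of its arguments and ⊗ takes their sum. Working out the expression ((-4 ⊕ -2) ⊗ (-4 ⊕ 2)) gives -8.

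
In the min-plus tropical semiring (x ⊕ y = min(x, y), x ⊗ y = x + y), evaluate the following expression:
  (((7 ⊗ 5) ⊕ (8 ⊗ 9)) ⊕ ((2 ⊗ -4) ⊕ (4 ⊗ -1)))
(((7 ⊗ 5) ⊕ (8 ⊗ 9)) ⊕ ((2 ⊗ -4) ⊕ (4 ⊗ -1))) = -2

Expand innermost to outermost. Recall ⊕ takes the minimum of its arguments and ⊗ takes their sum. Working out the expression (((7 ⊗ 5) ⊕ (8 ⊗ 9)) ⊕ ((2 ⊗ -4) ⊕ (4 ⊗ -1))) gives -2.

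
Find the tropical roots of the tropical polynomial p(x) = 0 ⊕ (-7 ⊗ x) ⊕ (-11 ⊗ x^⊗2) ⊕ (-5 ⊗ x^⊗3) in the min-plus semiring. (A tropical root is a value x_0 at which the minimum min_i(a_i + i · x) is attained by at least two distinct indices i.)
Roots: {-6, 4, 7}

Each tropical root is a break point of the lower envelope of the lines y = a_i + i · x (there are 4 lines, with slopes 0, 1, ..., 3). Only the lines that attain the minimum somewhere contribute to roots; other lines are dominated. Here the surviving (envelope) indices are i = 3, i = 2, i = 1, i = 0.
Intersections between consecutive envelope lines give the roots: for adjacent envelope indices i < j the intersection is x = (a_i − a_j) / (j − i). Reading off the sorted break points: {-6, 4, 7}.
Verification: at each break x_0, at least two indices attain the minimum of min_i(a_i + i · x_0).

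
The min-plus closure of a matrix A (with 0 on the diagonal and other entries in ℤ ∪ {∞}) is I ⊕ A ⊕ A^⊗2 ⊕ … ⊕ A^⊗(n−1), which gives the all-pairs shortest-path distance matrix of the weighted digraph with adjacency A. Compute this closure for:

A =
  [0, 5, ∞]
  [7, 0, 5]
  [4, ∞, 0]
Closure =
  [0, 5, 10]
  [7, 0, 5]
  [4, 9, 0]

This is the Floyd-Warshall all-pairs shortest-path computation. For each intermediate vertex k = 0, 1, …, 2, update dist[i][j] ← min(dist[i][j], dist[i][k] + dist[k][j]). The final matrix gives, for each (i, j), the minimum total weight of any directed path from i to j (possibly empty when i = j).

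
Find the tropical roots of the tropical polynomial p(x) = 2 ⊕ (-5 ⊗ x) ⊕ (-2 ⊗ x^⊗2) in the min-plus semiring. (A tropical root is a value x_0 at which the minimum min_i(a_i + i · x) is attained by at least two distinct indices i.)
Roots: {-3, 7}

Each tropical root is a break point of the lower envelope of the lines y = a_i + i · x (there are 3 lines, with slopes 0, 1, ..., 2). Only the lines that attain the minimum somewhere contribute to roots; other lines are dominated. Here the surviving (envelope) indices are i = 2, i = 1, i = 0.
Intersections between consecutive envelope lines give the roots: for adjacent envelope indices i < j the intersection is x = (a_i − a_j) / (j − i). Reading off the sorted break points: {-3, 7}.
Verification: at each break x_0, at least two indices attain the minimum of min_i(a_i + i · x_0).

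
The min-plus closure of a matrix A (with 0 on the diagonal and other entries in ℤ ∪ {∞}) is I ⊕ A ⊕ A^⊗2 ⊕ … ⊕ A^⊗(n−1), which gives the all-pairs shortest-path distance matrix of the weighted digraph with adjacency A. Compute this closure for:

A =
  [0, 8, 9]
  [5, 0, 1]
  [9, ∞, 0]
Closure =
  [0, 8, 9]
  [5, 0, 1]
  [9, 17, 0]

This is the Floyd-Warshall all-pairs shortest-path computation. For each intermediate vertex k = 0, 1, …, 2, update dist[i][j] ← min(dist[i][j], dist[i][k] + dist[k][j]). The final matrix gives, for each (i, j), the minimum total weight of any directed path from i to j (possibly empty when i = j).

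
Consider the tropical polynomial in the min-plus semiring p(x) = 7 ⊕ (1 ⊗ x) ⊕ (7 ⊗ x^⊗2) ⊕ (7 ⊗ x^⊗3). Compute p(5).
p(5) = 6

A tropical monomial a ⊗ x^⊗i evaluates to a + i · x. Evaluating each term at x = 5:
  Term 0 contributes 7 + 0 · 5 = 7
  Term 1 contributes 1 + 1 · 5 = 6
  Term 2 contributes 7 + 2 · 5 = 17
  Term 3 contributes 7 + 3 · 5 = 22
p(5) = ⊕ of these = min[7, 6, 17, 22] = 6.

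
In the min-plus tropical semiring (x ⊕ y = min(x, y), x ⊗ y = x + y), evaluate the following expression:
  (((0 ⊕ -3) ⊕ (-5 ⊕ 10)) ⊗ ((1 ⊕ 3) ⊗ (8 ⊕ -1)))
(((0 ⊕ -3) ⊕ (-5 ⊕ 10)) ⊗ ((1 ⊕ 3) ⊗ (8 ⊕ -1))) = -5

Expand innermost to outermost. Recall ⊕ takes the minimum of its arguments and ⊗ takes their sum. Working out the expression (((0 ⊕ -3) ⊕ (-5 ⊕ 10)) ⊗ ((1 ⊕ 3) ⊗ (8 ⊕ -1))) gives -5.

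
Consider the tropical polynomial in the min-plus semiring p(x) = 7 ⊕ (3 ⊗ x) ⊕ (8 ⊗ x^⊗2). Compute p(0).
p(0) = 3

A tropical monomial a ⊗ x^⊗i evaluates to a + i · x. Evaluating each term at x = 0:
  Term 0 contributes 7 + 0 · 0 = 7
  Term 1 contributes 3 + 1 · 0 = 3
  Term 2 contributes 8 + 2 · 0 = 8
p(0) = ⊕ of these = min[7, 3, 8] = 3.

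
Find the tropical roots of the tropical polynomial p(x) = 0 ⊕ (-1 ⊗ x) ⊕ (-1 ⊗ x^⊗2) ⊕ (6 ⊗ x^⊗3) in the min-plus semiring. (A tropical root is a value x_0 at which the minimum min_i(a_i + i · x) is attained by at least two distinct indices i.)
Roots: {-7, 0, 1}

Each tropical root is a break point of the lower envelope of the lines y = a_i + i · x (there are 4 lines, with slopes 0, 1, ..., 3). Only the lines that attain the minimum somewhere contribute to roots; other lines are dominated. Here the surviving (envelope) indices are i = 3, i = 2, i = 1, i = 0.
Intersections between consecutive envelope lines give the roots: for adjacent envelope indices i < j the intersection is x = (a_i − a_j) / (j − i). Reading off the sorted break points: {-7, 0, 1}.
Verification: at each break x_0, at least two indices attain the minimum of min_i(a_i + i · x_0).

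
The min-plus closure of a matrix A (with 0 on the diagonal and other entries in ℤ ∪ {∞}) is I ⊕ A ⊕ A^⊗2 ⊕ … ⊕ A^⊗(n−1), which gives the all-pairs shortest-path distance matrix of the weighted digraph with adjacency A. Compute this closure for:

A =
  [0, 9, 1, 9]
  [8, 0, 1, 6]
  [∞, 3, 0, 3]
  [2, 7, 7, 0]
Closure =
  [0, 4, 1, 4]
  [6, 0, 1, 4]
  [5, 3, 0, 3]
  [2, 6, 3, 0]

This is the Floyd-Warshall all-pairs shortest-path computation. For each intermediate vertex k = 0, 1, …, 3, update dist[i][j] ← min(dist[i][j], dist[i][k] + dist[k][j]). The final matrix gives, for each (i, j), the minimum total weight of any directed path from i to j (possibly empty when i = j).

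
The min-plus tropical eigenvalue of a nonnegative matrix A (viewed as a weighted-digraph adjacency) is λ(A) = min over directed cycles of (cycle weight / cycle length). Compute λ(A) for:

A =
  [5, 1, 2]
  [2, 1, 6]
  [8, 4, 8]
λ(A) = 1

Enumerate directed cycles and compute their means (weight / length). Sample:
  cycle 0 → 0: weight = 5, length = 1, mean = 5/1 ≈ 5.000
  cycle 1 → 1: weight = 1, length = 1, mean = 1/1 ≈ 1.000
  cycle 2 → 2: weight = 8, length = 1, mean = 8/1 ≈ 8.000
  cycle 0 → 1 → 0: weight = 3, length = 2, mean = 3/2 ≈ 1.500
  cycle 0 → 2 → 0: weight = 10, length = 2, mean = 10/2 ≈ 5.000
  cycle 1 → 0 → 1: weight = 3, length = 2, mean = 3/2 ≈ 1.500
Minimum mean = 1.000, attained e.g. along the cycle 1 → 1 with weight 1 and length 1. So λ(A) = 1/1 = 1.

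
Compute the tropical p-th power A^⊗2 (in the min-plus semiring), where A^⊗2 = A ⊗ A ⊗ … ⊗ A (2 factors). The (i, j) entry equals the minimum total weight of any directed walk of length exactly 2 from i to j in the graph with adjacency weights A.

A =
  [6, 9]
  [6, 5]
A^⊗2 =
  [12, 14]
  [11, 10]

Each entry (A^⊗2)_ij equals the minimum over all length-2 walks i = v_0 → v_1 → … → v_2 = j of Σ_t A[v_t][v_{t+1}]. For example, for (i, j) = (0, 1) we minimise over 2 possible intermediate vertex sequences; the minimum is 14, attained along the walk 0 → 1 → 1.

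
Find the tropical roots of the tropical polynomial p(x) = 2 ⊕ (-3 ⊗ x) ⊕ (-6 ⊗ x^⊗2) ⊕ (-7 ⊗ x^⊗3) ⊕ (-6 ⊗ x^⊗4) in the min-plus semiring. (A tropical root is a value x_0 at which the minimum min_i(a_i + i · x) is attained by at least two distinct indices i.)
Roots: {-1, 1, 3, 5}

Each tropical root is a break point of the lower envelope of the lines y = a_i + i · x (there are 5 lines, with slopes 0, 1, ..., 4). Only the lines that attain the minimum somewhere contribute to roots; other lines are dominated. Here the surviving (envelope) indices are i = 4, i = 3, i = 2, i = 1, i = 0.
Intersections between consecutive envelope lines give the roots: for adjacent envelope indices i < j the intersection is x = (a_i − a_j) / (j − i). Reading off the sorted break points: {-1, 1, 3, 5}.
Verification: at each break x_0, at least two indices attain the minimum of min_i(a_i + i · x_0).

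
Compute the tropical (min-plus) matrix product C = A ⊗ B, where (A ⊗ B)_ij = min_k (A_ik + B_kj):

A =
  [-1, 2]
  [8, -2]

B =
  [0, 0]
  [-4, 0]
A ⊗ B =
  [-2, -1]
  [-6, -2]

Apply the min-plus product entry-by-entry:
  C[0][0] = min over k of (A[0][0] + B[0][0] = -1 + 0 = -1, A[0][1] + B[1][0] = 2 + -4 = -2) = -2 (attained at k = 1)
  C[0][1] = min over k of (A[0][0] + B[0][1] = -1 + 0 = -1, A[0][1] + B[1][1] = 2 + 0 = 2) = -1 (attained at k = 0)
  C[1][0] = min over k of (A[1][0] + B[0][0] = 8 + 0 = 8, A[1][1] + B[1][0] = -2 + -4 = -6) = -6 (attained at k = 1)
  C[1][1] = min over k of (A[1][0] + B[0][1] = 8 + 0 = 8, A[1][1] + B[1][1] = -2 + 0 = -2) = -2 (attained at k = 1)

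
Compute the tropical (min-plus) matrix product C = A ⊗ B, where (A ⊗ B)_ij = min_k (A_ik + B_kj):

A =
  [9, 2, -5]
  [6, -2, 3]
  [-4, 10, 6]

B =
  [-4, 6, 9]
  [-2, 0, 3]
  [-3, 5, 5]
A ⊗ B =
  [-8, 0, 0]
  [-4, -2, 1]
  [-8, 2, 5]

Apply the min-plus product entry-by-entry:
  C[0][0] = min over k of (A[0][0] + B[0][0] = 9 + -4 = 5, A[0][1] + B[1][0] = 2 + -2 = 0, A[0][2] + B[2][0] = -5 + -3 = -8) = -8 (attained at k = 2)
  C[0][1] = min over k of (A[0][0] + B[0][1] = 9 + 6 = 15, A[0][1] + B[1][1] = 2 + 0 = 2, A[0][2] + B[2][1] = -5 + 5 = 0) = 0 (attained at k = 2)
  C[0][2] = min over k of (A[0][0] + B[0][2] = 9 + 9 = 18, A[0][1] + B[1][2] = 2 + 3 = 5, A[0][2] + B[2][2] = -5 + 5 = 0) = 0 (attained at k = 2)
  C[1][0] = min over k of (A[1][0] + B[0][0] = 6 + -4 = 2, A[1][1] + B[1][0] = -2 + -2 = -4, A[1][2] + B[2][0] = 3 + -3 = 0) = -4 (attained at k = 1)
  C[1][1] = min over k of (A[1][0] + B[0][1] = 6 + 6 = 12, A[1][1] + B[1][1] = -2 + 0 = -2, A[1][2] + B[2][1] = 3 + 5 = 8) = -2 (attained at k = 1)
  C[1][2] = min over k of (A[1][0] + B[0][2] = 6 + 9 = 15, A[1][1] + B[1][2] = -2 + 3 = 1, A[1][2] + B[2][2] = 3 + 5 = 8) = 1 (attained at k = 1)
  C[2][0] = min over k of (A[2][0] + B[0][0] = -4 + -4 = -8, A[2][1] + B[1][0] = 10 + -2 = 8, A[2][2] + B[2][0] = 6 + -3 = 3) = -8 (attained at k = 0)
  C[2][1] = min over k of (A[2][0] + B[0][1] = -4 + 6 = 2, A[2][1] + B[1][1] = 10 + 0 = 10, A[2][2] + B[2][1] = 6 + 5 = 11) = 2 (attained at k = 0)
  C[2][2] = min over k of (A[2][0] + B[0][2] = -4 + 9 = 5, A[2][1] + B[1][2] = 10 + 3 = 13, A[2][2] + B[2][2] = 6 + 5 = 11) = 5 (attained at k = 0)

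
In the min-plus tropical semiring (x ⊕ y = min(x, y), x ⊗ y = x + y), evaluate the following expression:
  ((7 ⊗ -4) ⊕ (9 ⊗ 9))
((7 ⊗ -4) ⊕ (9 ⊗ 9)) = 3

Expand innermost to outermost. Recall ⊕ takes the minimum of its arguments and ⊗ takes their sum. Working out the expression ((7 ⊗ -4) ⊕ (9 ⊗ 9)) gives 3.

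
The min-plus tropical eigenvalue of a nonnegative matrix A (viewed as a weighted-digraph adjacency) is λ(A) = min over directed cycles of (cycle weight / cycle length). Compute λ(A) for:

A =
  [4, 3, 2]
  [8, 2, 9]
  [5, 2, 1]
λ(A) = 1

Enumerate directed cycles and compute their means (weight / length). Sample:
  cycle 0 → 0: weight = 4, length = 1, mean = 4/1 ≈ 4.000
  cycle 1 → 1: weight = 2, length = 1, mean = 2/1 ≈ 2.000
  cycle 2 → 2: weight = 1, length = 1, mean = 1/1 ≈ 1.000
  cycle 0 → 1 → 0: weight = 11, length = 2, mean = 11/2 ≈ 5.500
  cycle 0 → 2 → 0: weight = 7, length = 2, mean = 7/2 ≈ 3.500
  cycle 1 → 0 → 1: weight = 11, length = 2, mean = 11/2 ≈ 5.500
Minimum mean = 1.000, attained e.g. along the cycle 2 → 2 with weight 1 and length 1. So λ(A) = 1/1 = 1.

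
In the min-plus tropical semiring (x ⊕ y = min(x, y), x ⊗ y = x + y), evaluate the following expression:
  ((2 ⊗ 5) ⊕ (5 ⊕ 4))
((2 ⊗ 5) ⊕ (5 ⊕ 4)) = 4

Expand innermost to outermost. Recall ⊕ takes the minimum of its arguments and ⊗ takes their sum. Working out the expression ((2 ⊗ 5) ⊕ (5 ⊕ 4)) gives 4.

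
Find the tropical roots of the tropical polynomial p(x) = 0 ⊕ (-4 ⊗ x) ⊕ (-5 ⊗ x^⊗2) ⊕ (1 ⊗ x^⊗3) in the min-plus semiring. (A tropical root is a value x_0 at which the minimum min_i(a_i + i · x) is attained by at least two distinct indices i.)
Roots: {-6, 1, 4}

Each tropical root is a break point of the lower envelope of the lines y = a_i + i · x (there are 4 lines, with slopes 0, 1, ..., 3). Only the lines that attain the minimum somewhere contribute to roots; other lines are dominated. Here the surviving (envelope) indices are i = 3, i = 2, i = 1, i = 0.
Intersections between consecutive envelope lines give the roots: for adjacent envelope indices i < j the intersection is x = (a_i − a_j) / (j − i). Reading off the sorted break points: {-6, 1, 4}.
Verification: at each break x_0, at least two indices attain the minimum of min_i(a_i + i · x_0).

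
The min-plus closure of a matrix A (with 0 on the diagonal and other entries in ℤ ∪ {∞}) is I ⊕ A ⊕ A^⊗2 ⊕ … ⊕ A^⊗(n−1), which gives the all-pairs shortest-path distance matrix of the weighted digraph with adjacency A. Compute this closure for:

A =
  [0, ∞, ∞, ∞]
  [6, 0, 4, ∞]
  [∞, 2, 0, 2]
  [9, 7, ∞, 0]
Closure =
  [0, ∞, ∞, ∞]
  [6, 0, 4, 6]
  [8, 2, 0, 2]
  [9, 7, 11, 0]

This is the Floyd-Warshall all-pairs shortest-path computation. For each intermediate vertex k = 0, 1, …, 3, update dist[i][j] ← min(dist[i][j], dist[i][k] + dist[k][j]). The final matrix gives, for each (i, j), the minimum total weight of any directed path from i to j (possibly empty when i = j).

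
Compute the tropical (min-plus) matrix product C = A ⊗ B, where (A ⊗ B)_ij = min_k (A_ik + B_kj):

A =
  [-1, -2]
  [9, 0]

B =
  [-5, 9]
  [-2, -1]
A ⊗ B =
  [-6, -3]
  [-2, -1]

Apply the min-plus product entry-by-entry:
  C[0][0] = min over k of (A[0][0] + B[0][0] = -1 + -5 = -6, A[0][1] + B[1][0] = -2 + -2 = -4) = -6 (attained at k = 0)
  C[0][1] = min over k of (A[0][0] + B[0][1] = -1 + 9 = 8, A[0][1] + B[1][1] = -2 + -1 = -3) = -3 (attained at k = 1)
  C[1][0] = min over k of (A[1][0] + B[0][0] = 9 + -5 = 4, A[1][1] + B[1][0] = 0 + -2 = -2) = -2 (attained at k = 1)
  C[1][1] = min over k of (A[1][0] + B[0][1] = 9 + 9 = 18, A[1][1] + B[1][1] = 0 + -1 = -1) = -1 (attained at k = 1)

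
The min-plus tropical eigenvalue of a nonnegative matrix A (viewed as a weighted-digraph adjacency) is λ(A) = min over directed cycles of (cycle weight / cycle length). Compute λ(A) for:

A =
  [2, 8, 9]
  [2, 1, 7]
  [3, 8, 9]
λ(A) = 1

Enumerate directed cycles and compute their means (weight / length). Sample:
  cycle 0 → 0: weight = 2, length = 1, mean = 2/1 ≈ 2.000
  cycle 1 → 1: weight = 1, length = 1, mean = 1/1 ≈ 1.000
  cycle 2 → 2: weight = 9, length = 1, mean = 9/1 ≈ 9.000
  cycle 0 → 1 → 0: weight = 10, length = 2, mean = 10/2 ≈ 5.000
  cycle 0 → 2 → 0: weight = 12, length = 2, mean = 12/2 ≈ 6.000
  cycle 1 → 0 → 1: weight = 10, length = 2, mean = 10/2 ≈ 5.000
Minimum mean = 1.000, attained e.g. along the cycle 1 → 1 with weight 1 and length 1. So λ(A) = 1/1 = 1.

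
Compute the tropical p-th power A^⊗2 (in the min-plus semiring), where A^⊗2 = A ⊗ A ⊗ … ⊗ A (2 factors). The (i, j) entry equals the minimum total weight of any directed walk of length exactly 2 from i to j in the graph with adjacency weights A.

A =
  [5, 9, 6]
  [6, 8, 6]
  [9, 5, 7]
A^⊗2 =
  [10, 11, 11]
  [11, 11, 12]
  [11, 12, 11]

Each entry (A^⊗2)_ij equals the minimum over all length-2 walks i = v_0 → v_1 → … → v_2 = j of Σ_t A[v_t][v_{t+1}]. For example, for (i, j) = (0, 2) we minimise over 3 possible intermediate vertex sequences; the minimum is 11, attained along the walk 0 → 0 → 2.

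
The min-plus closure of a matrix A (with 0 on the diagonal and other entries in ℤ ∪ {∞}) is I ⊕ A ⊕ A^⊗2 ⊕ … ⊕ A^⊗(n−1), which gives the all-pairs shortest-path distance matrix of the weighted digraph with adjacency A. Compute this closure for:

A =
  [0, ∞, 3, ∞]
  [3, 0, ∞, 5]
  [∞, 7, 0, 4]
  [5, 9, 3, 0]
Closure =
  [0, 10, 3, 7]
  [3, 0, 6, 5]
  [9, 7, 0, 4]
  [5, 9, 3, 0]

This is the Floyd-Warshall all-pairs shortest-path computation. For each intermediate vertex k = 0, 1, …, 3, update dist[i][j] ← min(dist[i][j], dist[i][k] + dist[k][j]). The final matrix gives, for each (i, j), the minimum total weight of any directed path from i to j (possibly empty when i = j).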